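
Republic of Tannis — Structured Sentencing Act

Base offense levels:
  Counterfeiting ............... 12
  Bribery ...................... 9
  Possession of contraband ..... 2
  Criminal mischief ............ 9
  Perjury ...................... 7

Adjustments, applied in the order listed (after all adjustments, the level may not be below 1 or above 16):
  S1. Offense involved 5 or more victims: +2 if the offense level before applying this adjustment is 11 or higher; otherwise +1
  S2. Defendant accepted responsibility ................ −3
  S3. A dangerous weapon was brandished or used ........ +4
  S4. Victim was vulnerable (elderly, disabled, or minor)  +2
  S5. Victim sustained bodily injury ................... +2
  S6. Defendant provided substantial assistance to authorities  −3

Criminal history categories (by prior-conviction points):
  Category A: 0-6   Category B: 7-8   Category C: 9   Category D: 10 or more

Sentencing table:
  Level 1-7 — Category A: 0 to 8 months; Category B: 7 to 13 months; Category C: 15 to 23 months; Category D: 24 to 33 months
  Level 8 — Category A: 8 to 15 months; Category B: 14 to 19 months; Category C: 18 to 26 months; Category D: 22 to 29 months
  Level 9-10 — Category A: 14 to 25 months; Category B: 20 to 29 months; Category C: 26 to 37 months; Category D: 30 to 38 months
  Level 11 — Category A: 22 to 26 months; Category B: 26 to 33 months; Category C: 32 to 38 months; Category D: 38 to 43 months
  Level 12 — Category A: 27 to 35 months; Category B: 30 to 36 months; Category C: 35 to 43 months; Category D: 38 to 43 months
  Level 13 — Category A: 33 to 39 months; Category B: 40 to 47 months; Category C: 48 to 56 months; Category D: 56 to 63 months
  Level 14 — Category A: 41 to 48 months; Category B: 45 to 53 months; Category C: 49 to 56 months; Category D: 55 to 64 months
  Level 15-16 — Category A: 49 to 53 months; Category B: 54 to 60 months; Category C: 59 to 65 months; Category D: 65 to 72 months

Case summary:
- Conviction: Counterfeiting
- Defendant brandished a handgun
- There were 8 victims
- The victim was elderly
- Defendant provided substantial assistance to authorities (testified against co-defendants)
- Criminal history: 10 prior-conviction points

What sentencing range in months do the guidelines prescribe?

Base offense level for counterfeiting: 12.
S1 applies (level before this adjustment is 12 ≥ 11, so +2): 12 + 2 = 14.
S3 applies: 14 + 4 = 18.
S4 applies: 18 + 2 = 20.
S6 applies: 20 − 3 = 17.
Level 17 exceeds the maximum of 16; capped at 16.
Final offense level: 16.
Criminal history: 10 prior points → Category D (10+).
Level 16 falls in the 15-16 band.
Grid: Level 15-16 × Category D = 65-72 months.

65-72 months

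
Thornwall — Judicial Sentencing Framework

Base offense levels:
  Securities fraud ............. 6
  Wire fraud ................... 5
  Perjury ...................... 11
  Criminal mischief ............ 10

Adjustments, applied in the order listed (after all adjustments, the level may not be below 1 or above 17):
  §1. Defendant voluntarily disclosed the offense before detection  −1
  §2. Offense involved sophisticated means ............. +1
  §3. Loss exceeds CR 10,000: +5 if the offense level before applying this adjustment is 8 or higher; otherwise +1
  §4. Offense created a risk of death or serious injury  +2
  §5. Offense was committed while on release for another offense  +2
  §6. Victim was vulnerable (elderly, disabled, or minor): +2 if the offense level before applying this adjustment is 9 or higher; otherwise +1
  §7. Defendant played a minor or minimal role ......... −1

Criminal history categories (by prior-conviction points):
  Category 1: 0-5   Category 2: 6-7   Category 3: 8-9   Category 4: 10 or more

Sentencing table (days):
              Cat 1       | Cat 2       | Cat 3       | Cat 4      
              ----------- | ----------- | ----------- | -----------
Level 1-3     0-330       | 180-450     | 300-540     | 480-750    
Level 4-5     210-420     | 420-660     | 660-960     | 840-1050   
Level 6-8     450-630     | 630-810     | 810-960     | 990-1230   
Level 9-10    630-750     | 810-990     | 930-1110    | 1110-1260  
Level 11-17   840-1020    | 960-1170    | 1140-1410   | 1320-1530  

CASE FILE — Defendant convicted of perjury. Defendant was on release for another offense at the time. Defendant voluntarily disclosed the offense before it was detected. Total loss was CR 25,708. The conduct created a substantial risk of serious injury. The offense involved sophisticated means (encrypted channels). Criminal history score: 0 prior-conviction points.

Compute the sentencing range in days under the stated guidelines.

Base offense level for perjury: 11.
§1 applies: 11 − 1 = 10.
§2 applies: 10 + 1 = 11.
§3 applies (level before this adjustment is 11 ≥ 8, so +5): 11 + 5 = 16.
§4 applies: 16 + 2 = 18.
§5 applies: 18 + 2 = 20.
§6 does not apply.
Level 20 exceeds the maximum of 17; capped at 17.
Final offense level: 17.
Criminal history: 0 prior points → Category 1 (0-5).
Level 17 falls in the 11-17 band.
Grid: Level 11-17 × Category 1 = 840-1020 days.

840-1020 days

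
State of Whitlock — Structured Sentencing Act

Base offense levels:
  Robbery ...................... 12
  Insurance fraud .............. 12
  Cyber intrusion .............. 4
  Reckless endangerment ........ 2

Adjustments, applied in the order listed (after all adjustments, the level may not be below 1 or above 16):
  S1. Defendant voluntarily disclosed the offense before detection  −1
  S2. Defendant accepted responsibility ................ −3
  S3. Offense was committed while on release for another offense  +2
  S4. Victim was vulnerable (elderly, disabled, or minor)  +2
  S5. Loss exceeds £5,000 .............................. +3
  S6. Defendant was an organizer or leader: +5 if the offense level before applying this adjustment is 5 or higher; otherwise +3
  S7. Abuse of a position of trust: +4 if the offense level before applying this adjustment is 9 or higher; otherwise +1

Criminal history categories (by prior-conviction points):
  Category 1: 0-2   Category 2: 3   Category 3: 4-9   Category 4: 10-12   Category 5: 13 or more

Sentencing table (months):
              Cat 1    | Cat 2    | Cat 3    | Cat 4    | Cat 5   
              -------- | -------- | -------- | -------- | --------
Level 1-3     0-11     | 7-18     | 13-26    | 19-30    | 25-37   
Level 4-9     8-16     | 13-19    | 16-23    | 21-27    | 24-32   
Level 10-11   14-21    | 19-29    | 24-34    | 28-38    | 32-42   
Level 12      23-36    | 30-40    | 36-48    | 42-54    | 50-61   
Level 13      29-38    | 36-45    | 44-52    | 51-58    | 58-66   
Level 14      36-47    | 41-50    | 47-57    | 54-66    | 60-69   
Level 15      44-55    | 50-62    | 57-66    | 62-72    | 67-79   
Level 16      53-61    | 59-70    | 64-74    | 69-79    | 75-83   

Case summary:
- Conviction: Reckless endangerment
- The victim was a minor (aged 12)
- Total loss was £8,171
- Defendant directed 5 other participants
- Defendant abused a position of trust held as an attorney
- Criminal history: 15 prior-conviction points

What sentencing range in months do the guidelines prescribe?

75-83 months

Base offense level for reckless endangerment: 2.
S2 does not apply.
S3 does not apply.
S4 applies: 2 + 2 = 4.
S5 applies: 4 + 3 = 7.
S6 applies (level before this adjustment is 7 ≥ 5, so +5): 7 + 5 = 12.
S7 applies (level before this adjustment is 12 ≥ 9, so +4): 12 + 4 = 16.
Final offense level: 16.
Criminal history: 15 prior points → Category 5 (13+).
Level 16 falls in the 16 band.
Grid: Level 16 × Category 5 = 75-83 months.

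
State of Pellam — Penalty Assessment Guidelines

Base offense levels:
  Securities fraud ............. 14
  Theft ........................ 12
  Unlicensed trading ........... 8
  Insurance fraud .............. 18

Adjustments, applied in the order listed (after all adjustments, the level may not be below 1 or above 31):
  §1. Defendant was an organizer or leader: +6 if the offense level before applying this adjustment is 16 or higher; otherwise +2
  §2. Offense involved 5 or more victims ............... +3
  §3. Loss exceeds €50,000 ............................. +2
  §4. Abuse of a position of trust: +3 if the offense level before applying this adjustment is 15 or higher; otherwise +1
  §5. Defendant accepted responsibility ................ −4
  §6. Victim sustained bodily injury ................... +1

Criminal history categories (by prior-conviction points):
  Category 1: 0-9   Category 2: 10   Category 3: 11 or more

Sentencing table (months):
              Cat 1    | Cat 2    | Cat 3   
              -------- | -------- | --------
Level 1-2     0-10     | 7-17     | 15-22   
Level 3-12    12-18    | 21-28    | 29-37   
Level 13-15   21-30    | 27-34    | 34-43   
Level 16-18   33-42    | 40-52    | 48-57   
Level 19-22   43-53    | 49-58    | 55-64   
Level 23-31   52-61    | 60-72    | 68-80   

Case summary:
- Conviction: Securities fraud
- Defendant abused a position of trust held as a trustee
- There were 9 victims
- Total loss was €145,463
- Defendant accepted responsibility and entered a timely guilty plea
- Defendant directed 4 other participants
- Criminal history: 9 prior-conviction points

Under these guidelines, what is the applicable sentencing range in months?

43-53 months

Base offense level for securities fraud: 14.
§1 applies (level before this adjustment is 14 < 16, so +2): 14 + 2 = 16.
§2 applies: 16 + 3 = 19.
§3 applies: 19 + 2 = 21.
§4 applies (level before this adjustment is 21 ≥ 15, so +3): 21 + 3 = 24.
§5 applies: 24 − 4 = 20.
§6 does not apply.
Final offense level: 20.
Criminal history: 9 prior points → Category 1 (0-9).
Level 20 falls in the 19-22 band.
Grid: Level 19-22 × Category 1 = 43-53 months.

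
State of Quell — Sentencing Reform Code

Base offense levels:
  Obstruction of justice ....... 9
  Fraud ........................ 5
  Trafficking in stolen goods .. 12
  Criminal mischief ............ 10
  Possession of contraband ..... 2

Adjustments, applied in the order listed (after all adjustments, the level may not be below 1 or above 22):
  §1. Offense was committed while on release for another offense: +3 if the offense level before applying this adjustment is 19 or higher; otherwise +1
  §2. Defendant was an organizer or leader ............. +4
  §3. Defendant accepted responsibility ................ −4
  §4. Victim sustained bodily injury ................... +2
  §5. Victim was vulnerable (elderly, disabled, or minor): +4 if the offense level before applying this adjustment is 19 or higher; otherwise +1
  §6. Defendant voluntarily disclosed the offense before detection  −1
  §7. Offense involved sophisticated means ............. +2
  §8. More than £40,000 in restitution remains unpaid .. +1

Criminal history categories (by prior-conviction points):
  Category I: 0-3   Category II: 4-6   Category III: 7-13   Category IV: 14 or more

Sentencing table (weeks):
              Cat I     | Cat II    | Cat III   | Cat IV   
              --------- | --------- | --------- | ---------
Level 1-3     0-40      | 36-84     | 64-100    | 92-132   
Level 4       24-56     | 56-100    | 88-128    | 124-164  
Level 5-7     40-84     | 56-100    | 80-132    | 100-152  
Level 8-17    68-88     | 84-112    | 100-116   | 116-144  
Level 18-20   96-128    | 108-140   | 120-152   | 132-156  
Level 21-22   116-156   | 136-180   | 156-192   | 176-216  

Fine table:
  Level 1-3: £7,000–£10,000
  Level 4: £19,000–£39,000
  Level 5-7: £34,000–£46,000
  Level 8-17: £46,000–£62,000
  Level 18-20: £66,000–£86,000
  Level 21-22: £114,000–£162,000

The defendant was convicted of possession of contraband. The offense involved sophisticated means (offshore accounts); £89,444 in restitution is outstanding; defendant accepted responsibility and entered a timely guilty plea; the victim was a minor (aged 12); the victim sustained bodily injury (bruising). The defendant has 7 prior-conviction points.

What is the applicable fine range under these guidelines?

£19,000–£39,000

Base offense level for possession of contraband: 2.
§3 applies: 2 − 4 = -2.
§4 applies: -2 + 2 = 0.
§5 applies (level before this adjustment is 0 < 19, so +1): 0 + 1 = 1.
§6 does not apply.
§7 applies: 1 + 2 = 3.
§8 applies: 3 + 1 = 4.
Final offense level: 4.
Level 4 falls in the 4 band.
Fine table: Level 4 → £19,000–£39,000.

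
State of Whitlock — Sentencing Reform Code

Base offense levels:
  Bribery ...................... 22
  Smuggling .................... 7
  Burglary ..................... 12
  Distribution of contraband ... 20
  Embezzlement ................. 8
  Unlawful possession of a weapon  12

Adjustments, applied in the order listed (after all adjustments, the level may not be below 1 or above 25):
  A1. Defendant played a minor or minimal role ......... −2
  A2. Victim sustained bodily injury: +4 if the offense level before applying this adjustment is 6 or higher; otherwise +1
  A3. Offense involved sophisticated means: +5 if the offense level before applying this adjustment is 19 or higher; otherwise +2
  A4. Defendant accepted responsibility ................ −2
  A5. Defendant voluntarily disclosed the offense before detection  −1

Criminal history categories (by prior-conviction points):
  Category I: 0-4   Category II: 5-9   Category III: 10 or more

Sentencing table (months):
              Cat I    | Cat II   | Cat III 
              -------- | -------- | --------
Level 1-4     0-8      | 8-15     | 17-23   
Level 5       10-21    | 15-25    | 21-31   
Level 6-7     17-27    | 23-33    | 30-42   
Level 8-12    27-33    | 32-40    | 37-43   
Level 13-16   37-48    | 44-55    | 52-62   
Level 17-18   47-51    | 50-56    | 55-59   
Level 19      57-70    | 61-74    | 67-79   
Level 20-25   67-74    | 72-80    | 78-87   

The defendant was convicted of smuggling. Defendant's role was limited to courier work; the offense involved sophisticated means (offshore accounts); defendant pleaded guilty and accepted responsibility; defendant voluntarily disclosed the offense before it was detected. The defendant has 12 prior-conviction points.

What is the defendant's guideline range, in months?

Base offense level for smuggling: 7.
A1 applies: 7 − 2 = 5.
A2 does not apply.
A3 applies (level before this adjustment is 5 < 19, so +2): 5 + 2 = 7.
A4 applies: 7 − 2 = 5.
A5 applies: 5 − 1 = 4.
Final offense level: 4.
Criminal history: 12 prior points → Category III (10+).
Level 4 falls in the 1-4 band.
Grid: Level 1-4 × Category III = 17-23 months.

17-23 months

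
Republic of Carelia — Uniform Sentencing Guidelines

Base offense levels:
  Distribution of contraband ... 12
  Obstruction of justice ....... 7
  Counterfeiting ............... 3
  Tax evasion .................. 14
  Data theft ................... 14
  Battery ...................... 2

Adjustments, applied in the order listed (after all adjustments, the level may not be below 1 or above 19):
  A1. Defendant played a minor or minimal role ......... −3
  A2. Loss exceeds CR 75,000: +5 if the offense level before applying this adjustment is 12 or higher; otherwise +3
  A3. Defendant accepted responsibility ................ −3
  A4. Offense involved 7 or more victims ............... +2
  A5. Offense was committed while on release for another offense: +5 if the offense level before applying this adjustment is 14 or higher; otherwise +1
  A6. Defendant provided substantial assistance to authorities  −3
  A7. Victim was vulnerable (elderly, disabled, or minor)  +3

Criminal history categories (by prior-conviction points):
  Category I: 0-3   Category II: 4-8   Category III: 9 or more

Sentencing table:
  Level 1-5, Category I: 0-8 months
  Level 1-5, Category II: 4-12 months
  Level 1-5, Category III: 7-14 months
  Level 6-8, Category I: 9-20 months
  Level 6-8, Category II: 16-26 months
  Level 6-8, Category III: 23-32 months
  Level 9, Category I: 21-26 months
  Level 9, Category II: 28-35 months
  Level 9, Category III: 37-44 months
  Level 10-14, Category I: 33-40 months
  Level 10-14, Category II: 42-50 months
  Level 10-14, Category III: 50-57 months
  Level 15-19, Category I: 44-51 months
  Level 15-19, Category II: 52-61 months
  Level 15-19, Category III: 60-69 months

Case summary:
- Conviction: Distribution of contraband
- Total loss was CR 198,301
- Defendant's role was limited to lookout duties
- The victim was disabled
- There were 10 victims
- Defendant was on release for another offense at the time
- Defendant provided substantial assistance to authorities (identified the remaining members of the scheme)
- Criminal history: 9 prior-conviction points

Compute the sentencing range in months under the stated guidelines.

60-69 months

Base offense level for distribution of contraband: 12.
A1 applies: 12 − 3 = 9.
A2 applies (level before this adjustment is 9 < 12, so +3): 9 + 3 = 12.
A4 applies: 12 + 2 = 14.
A5 applies (level before this adjustment is 14 ≥ 14, so +5): 14 + 5 = 19.
A6 applies: 19 − 3 = 16.
A7 applies: 16 + 3 = 19.
Final offense level: 19.
Criminal history: 9 prior points → Category III (9+).
Level 19 falls in the 15-19 band.
Grid: Level 15-19 × Category III = 60-69 months.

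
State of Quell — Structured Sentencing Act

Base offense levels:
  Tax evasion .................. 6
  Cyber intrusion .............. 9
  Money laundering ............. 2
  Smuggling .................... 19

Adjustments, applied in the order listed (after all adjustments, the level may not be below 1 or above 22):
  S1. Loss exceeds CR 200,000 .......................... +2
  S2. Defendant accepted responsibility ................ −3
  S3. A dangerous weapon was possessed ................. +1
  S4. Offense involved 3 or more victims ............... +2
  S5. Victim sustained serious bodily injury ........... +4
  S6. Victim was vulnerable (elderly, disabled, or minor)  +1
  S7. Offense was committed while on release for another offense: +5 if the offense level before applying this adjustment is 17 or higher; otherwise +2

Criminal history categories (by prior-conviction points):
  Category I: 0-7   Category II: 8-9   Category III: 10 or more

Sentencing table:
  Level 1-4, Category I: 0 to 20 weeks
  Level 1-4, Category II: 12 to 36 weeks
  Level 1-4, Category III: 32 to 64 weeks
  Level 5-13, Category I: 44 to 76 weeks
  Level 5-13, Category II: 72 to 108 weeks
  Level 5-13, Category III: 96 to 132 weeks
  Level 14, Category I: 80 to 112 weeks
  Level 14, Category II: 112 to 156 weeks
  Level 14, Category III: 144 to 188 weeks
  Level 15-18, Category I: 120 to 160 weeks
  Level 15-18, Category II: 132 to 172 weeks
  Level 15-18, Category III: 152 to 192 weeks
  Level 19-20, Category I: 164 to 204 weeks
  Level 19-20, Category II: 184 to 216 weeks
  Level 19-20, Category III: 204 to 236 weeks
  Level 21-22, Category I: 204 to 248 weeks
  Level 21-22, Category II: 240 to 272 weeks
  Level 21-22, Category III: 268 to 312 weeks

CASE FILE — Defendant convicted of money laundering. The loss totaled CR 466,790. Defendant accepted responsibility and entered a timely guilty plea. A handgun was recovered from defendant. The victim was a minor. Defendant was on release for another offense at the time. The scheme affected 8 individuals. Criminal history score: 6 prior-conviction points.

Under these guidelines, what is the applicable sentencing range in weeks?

Base offense level for money laundering: 2.
S1 applies: 2 + 2 = 4.
S2 applies: 4 − 3 = 1.
S3 applies: 1 + 1 = 2.
S4 applies: 2 + 2 = 4.
S6 applies: 4 + 1 = 5.
S7 applies (level before this adjustment is 5 < 17, so +2): 5 + 2 = 7.
Final offense level: 7.
Criminal history: 6 prior points → Category I (0-7).
Level 7 falls in the 5-13 band.
Grid: Level 5-13 × Category I = 44-76 weeks.

44-76 weeks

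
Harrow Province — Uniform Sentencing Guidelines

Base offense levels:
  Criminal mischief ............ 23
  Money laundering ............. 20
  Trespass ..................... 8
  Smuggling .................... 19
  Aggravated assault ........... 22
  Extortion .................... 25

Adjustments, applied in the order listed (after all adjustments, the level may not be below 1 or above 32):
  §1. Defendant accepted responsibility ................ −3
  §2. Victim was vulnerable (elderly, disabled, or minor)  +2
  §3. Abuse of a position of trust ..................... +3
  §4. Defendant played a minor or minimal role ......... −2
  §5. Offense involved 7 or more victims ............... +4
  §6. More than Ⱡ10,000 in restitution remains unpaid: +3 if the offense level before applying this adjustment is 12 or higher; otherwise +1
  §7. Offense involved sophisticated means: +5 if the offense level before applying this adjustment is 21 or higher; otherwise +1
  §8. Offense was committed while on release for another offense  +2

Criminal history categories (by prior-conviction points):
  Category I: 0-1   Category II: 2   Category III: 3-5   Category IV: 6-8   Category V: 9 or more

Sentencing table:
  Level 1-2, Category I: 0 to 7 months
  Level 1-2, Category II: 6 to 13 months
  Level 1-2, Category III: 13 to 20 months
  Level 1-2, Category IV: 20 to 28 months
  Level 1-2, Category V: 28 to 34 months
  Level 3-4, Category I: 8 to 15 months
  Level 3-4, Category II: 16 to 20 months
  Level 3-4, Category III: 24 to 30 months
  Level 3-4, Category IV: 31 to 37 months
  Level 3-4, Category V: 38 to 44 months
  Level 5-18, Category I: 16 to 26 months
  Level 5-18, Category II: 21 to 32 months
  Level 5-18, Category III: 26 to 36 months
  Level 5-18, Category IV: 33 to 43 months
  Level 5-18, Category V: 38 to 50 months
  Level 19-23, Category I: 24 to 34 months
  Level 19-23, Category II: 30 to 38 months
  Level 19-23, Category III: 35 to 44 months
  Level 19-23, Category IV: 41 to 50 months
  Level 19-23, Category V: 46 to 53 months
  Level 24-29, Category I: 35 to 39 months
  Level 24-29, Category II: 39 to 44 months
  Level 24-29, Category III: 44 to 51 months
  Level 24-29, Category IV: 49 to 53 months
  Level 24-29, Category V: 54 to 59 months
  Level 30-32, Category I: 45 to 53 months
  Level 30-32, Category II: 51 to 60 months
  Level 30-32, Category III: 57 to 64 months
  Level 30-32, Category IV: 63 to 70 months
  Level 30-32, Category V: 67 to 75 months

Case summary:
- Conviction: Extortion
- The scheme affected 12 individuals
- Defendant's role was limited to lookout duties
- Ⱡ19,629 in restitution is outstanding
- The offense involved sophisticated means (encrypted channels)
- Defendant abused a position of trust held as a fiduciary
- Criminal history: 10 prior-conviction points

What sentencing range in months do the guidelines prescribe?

Base offense level for extortion: 25.
§1 does not apply.
§3 applies: 25 + 3 = 28.
§4 applies: 28 − 2 = 26.
§5 applies: 26 + 4 = 30.
§6 applies (level before this adjustment is 30 ≥ 12, so +3): 30 + 3 = 33.
§7 applies (level before this adjustment is 33 ≥ 21, so +5): 33 + 5 = 38.
§8 does not apply.
Level 38 exceeds the maximum of 32; capped at 32.
Final offense level: 32.
Criminal history: 10 prior points → Category V (9+).
Level 32 falls in the 30-32 band.
Grid: Level 30-32 × Category V = 67-75 months.

67-75 months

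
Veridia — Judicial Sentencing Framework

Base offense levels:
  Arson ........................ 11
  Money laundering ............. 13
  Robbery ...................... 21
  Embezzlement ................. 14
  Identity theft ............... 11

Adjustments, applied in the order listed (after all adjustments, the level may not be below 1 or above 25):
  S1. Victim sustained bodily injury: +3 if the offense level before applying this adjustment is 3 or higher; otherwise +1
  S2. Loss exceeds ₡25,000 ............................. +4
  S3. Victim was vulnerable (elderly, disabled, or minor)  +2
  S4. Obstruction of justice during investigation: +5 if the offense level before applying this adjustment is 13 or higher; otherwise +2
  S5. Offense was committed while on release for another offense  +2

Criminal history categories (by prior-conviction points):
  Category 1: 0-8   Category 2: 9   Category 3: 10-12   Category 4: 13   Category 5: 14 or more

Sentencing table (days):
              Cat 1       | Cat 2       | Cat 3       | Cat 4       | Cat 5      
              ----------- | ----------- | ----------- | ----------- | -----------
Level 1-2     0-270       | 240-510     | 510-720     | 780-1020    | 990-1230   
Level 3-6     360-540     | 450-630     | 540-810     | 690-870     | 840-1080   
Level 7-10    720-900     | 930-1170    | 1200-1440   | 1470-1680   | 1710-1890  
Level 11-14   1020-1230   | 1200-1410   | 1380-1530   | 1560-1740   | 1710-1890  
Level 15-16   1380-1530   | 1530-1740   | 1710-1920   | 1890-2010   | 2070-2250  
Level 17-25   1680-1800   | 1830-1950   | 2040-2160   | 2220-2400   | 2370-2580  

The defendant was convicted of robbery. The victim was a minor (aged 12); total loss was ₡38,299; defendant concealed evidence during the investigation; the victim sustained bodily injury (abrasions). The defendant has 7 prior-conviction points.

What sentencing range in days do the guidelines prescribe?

Base offense level for robbery: 21.
S1 applies (level before this adjustment is 21 ≥ 3, so +3): 21 + 3 = 24.
S2 applies: 24 + 4 = 28.
S3 applies: 28 + 2 = 30.
S4 applies (level before this adjustment is 30 ≥ 13, so +5): 30 + 5 = 35.
Level 35 exceeds the maximum of 25; capped at 25.
Final offense level: 25.
Criminal history: 7 prior points → Category 1 (0-8).
Level 25 falls in the 17-25 band.
Grid: Level 17-25 × Category 1 = 1680-1800 days.

1680-1800 days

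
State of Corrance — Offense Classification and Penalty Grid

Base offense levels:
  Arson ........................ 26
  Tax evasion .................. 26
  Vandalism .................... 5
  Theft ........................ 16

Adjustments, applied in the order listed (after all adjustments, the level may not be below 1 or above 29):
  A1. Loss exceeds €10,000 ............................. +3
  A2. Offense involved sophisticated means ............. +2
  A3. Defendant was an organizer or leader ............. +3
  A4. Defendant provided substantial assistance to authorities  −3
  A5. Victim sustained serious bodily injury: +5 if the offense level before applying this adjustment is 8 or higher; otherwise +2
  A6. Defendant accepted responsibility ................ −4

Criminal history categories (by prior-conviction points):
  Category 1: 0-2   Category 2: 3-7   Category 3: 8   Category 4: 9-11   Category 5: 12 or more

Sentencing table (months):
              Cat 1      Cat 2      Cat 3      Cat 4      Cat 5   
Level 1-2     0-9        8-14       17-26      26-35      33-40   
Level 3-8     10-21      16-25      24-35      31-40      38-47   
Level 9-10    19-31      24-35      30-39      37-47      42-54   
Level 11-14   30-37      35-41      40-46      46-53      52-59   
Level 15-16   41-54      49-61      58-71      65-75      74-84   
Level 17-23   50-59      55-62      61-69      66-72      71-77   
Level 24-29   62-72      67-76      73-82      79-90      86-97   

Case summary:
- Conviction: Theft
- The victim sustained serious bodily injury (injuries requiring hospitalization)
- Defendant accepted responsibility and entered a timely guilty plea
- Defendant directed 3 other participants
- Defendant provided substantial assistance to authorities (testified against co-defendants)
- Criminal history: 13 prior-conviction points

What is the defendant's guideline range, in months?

71-77 months

Base offense level for theft: 16.
A1 does not apply.
A2 does not apply.
A3 applies: 16 + 3 = 19.
A4 applies: 19 − 3 = 16.
A5 applies (level before this adjustment is 16 ≥ 8, so +5): 16 + 5 = 21.
A6 applies: 21 − 4 = 17.
Final offense level: 17.
Criminal history: 13 prior points → Category 5 (12+).
Level 17 falls in the 17-23 band.
Grid: Level 17-23 × Category 5 = 71-77 months.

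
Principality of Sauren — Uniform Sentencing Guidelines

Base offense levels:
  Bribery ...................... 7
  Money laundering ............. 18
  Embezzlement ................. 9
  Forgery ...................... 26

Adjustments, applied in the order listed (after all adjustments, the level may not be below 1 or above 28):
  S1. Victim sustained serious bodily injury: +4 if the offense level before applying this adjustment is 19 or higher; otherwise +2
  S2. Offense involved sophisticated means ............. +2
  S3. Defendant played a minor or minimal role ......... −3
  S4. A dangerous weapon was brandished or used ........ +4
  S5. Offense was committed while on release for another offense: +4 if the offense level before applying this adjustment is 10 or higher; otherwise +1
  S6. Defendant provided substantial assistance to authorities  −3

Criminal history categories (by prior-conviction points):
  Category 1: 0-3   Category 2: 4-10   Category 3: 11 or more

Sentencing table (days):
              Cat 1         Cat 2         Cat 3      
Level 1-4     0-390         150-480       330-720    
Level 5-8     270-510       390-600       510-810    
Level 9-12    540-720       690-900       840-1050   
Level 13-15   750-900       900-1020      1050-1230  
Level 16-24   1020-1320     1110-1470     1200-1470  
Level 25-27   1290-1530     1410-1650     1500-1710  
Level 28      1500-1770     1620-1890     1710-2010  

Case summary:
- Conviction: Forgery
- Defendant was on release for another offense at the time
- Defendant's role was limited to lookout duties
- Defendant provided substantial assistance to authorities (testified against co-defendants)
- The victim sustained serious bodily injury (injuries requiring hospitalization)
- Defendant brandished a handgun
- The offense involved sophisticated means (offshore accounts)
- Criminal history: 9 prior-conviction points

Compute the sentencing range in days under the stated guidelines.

1620-1890 days

Base offense level for forgery: 26.
S1 applies (level before this adjustment is 26 ≥ 19, so +4): 26 + 4 = 30.
S2 applies: 30 + 2 = 32.
S3 applies: 32 − 3 = 29.
S4 applies: 29 + 4 = 33.
S5 applies (level before this adjustment is 33 ≥ 10, so +4): 33 + 4 = 37.
S6 applies: 37 − 3 = 34.
Level 34 exceeds the maximum of 28; capped at 28.
Final offense level: 28.
Criminal history: 9 prior points → Category 2 (4-10).
Level 28 falls in the 28 band.
Grid: Level 28 × Category 2 = 1620-1890 days.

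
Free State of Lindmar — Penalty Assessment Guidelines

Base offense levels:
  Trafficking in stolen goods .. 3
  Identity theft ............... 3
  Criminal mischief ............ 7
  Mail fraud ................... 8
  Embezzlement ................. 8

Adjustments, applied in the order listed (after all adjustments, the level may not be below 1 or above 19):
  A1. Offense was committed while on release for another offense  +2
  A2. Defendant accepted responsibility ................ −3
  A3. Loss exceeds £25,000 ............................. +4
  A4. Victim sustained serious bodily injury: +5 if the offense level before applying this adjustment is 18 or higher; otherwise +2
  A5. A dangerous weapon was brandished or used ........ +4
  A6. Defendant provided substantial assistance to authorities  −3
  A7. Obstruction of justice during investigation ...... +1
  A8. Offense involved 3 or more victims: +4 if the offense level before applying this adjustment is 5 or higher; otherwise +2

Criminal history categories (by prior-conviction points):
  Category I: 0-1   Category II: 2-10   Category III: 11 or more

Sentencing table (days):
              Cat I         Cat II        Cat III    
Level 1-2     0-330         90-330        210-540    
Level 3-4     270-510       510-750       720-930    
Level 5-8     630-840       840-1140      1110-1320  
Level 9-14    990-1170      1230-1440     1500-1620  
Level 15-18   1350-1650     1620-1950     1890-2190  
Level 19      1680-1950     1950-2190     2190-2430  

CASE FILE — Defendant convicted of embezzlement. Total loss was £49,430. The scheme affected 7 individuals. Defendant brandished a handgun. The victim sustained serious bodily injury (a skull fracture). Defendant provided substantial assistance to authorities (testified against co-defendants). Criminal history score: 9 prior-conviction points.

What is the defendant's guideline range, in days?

1950-2190 days

Base offense level for embezzlement: 8.
A2 does not apply.
A3 applies: 8 + 4 = 12.
A4 applies (level before this adjustment is 12 < 18, so +2): 12 + 2 = 14.
A5 applies: 14 + 4 = 18.
A6 applies: 18 − 3 = 15.
A7 does not apply.
A8 applies (level before this adjustment is 15 ≥ 5, so +4): 15 + 4 = 19.
Final offense level: 19.
Criminal history: 9 prior points → Category II (2-10).
Level 19 falls in the 19 band.
Grid: Level 19 × Category II = 1950-2190 days.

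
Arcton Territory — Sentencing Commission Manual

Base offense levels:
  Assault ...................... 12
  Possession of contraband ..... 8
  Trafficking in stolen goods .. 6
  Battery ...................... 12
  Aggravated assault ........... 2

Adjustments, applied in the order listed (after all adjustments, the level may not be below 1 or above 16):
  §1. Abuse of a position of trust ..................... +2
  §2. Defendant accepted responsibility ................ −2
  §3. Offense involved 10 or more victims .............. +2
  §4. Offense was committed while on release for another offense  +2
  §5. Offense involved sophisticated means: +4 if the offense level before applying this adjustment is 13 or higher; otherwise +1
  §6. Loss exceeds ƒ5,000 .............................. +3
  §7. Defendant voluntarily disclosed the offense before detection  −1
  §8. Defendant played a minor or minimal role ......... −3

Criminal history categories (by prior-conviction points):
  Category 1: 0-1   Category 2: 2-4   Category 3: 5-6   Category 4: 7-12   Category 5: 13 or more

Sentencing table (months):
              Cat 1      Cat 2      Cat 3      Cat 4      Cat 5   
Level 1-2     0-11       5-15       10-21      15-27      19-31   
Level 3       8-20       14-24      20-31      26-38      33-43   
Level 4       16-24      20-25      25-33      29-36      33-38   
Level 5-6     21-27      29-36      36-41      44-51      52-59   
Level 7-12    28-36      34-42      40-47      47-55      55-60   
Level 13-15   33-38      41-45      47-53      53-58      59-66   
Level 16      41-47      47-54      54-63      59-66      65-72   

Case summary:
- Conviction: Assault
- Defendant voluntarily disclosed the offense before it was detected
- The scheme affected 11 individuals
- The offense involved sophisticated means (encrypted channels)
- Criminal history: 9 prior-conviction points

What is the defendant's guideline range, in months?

Base offense level for assault: 12.
§3 applies: 12 + 2 = 14.
§4 does not apply.
§5 applies (level before this adjustment is 14 ≥ 13, so +4): 14 + 4 = 18.
§7 applies: 18 − 1 = 17.
§8 does not apply.
Level 17 exceeds the maximum of 16; capped at 16.
Final offense level: 16.
Criminal history: 9 prior points → Category 4 (7-12).
Level 16 falls in the 16 band.
Grid: Level 16 × Category 4 = 59-66 months.

59-66 months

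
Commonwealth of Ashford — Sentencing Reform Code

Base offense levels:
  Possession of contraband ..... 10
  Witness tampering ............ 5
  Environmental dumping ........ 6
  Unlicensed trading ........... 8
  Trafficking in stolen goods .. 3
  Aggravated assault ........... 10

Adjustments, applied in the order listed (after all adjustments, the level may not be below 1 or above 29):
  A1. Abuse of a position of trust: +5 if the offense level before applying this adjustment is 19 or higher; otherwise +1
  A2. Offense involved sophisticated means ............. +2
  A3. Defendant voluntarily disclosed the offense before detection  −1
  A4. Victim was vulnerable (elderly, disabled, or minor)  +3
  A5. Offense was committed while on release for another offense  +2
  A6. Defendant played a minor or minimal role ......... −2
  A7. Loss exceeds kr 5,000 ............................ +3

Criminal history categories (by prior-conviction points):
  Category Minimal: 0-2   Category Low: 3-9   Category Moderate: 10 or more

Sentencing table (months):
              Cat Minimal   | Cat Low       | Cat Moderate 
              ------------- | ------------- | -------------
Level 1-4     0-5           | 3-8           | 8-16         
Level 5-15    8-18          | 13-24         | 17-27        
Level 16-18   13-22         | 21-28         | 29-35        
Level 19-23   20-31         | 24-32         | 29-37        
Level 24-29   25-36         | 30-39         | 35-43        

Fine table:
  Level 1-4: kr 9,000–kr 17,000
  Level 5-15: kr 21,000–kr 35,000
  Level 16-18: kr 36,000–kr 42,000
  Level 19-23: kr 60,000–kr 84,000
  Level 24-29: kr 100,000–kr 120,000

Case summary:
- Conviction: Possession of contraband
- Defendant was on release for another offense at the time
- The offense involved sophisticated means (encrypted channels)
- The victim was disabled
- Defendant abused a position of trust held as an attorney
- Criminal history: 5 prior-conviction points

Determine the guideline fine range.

Base offense level for possession of contraband: 10.
A1 applies (level before this adjustment is 10 < 19, so +1): 10 + 1 = 11.
A2 applies: 11 + 2 = 13.
A4 applies: 13 + 3 = 16.
A5 applies: 16 + 2 = 18.
A6 does not apply.
Final offense level: 18.
Level 18 falls in the 16-18 band.
Fine table: Level 16-18 → kr 36,000–kr 42,000.

kr 36,000–kr 42,000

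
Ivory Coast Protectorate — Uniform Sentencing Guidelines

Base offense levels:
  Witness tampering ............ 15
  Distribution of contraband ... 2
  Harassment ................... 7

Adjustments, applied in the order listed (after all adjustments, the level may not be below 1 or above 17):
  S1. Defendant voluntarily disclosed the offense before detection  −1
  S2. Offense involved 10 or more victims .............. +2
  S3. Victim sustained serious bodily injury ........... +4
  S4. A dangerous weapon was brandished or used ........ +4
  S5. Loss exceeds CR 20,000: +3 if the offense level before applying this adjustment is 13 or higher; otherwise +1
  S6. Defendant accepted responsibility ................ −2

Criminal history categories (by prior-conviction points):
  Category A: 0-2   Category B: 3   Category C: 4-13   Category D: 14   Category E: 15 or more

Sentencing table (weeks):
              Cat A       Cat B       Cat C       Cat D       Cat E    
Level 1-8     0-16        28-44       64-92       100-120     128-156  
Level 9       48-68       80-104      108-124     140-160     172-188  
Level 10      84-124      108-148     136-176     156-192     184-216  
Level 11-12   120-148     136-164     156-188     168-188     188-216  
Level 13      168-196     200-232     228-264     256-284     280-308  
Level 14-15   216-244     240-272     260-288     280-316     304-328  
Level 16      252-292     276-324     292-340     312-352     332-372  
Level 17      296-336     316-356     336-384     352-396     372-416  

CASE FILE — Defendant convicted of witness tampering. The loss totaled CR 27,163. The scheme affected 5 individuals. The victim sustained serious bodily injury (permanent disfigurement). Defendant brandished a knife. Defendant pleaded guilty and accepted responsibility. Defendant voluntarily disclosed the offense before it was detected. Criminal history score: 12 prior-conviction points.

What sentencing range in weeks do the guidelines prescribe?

336-384 weeks

Base offense level for witness tampering: 15.
S1 applies: 15 − 1 = 14.
S2 does not apply.
S3 applies: 14 + 4 = 18.
S4 applies: 18 + 4 = 22.
S5 applies (level before this adjustment is 22 ≥ 13, so +3): 22 + 3 = 25.
S6 applies: 25 − 2 = 23.
Level 23 exceeds the maximum of 17; capped at 17.
Final offense level: 17.
Criminal history: 12 prior points → Category C (4-13).
Level 17 falls in the 17 band.
Grid: Level 17 × Category C = 336-384 weeks.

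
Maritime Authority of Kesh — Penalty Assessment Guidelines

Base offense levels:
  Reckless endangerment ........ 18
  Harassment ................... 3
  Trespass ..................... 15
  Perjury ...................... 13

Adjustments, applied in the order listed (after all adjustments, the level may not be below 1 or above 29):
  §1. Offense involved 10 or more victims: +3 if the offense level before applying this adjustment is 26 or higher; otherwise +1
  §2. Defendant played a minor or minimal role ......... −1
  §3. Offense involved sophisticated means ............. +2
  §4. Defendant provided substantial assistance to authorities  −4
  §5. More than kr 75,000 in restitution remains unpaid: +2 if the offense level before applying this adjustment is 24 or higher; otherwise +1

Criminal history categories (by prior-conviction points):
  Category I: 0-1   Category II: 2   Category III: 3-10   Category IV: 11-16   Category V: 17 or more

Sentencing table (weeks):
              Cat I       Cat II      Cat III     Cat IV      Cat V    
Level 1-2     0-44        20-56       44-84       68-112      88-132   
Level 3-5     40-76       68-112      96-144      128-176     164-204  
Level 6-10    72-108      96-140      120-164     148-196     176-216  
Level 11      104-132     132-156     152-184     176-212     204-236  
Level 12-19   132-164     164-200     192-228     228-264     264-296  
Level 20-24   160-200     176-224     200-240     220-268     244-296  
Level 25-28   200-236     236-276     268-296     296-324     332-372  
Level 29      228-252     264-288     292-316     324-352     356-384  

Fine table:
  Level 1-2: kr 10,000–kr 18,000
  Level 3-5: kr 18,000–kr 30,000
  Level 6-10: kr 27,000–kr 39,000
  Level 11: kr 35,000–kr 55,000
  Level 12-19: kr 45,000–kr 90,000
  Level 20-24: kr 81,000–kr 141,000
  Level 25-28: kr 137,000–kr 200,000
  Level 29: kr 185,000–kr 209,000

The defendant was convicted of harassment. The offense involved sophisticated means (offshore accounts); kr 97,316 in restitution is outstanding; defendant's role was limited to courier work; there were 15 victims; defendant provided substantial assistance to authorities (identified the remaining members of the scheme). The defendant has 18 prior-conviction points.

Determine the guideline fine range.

kr 10,000–kr 18,000

Base offense level for harassment: 3.
§1 applies (level before this adjustment is 3 < 26, so +1): 3 + 1 = 4.
§2 applies: 4 − 1 = 3.
§3 applies: 3 + 2 = 5.
§4 applies: 5 − 4 = 1.
§5 applies (level before this adjustment is 1 < 24, so +1): 1 + 1 = 2.
Final offense level: 2.
Level 2 falls in the 1-2 band.
Fine table: Level 1-2 → kr 10,000–kr 18,000.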